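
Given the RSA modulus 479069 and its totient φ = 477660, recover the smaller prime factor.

φ(n) = (p−1)(q−1) = n − (p+q) + 1, so p + q = 479069 − 477660 + 1 = 1410.
p and q are the roots of t² − 1410t + 479069 = 0.
Discriminant: 1410² − 4·479069 = 1988100 − 1916276 = 71824; √71824 = 268.
q = (1410 − 268)/2 = 571, p = (1410 + 268)/2 = 839.
Check: 571 · 839 = 479069.

571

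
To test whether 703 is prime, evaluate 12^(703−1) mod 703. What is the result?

12^1 ≡ 12 (mod 703)
12^2 ≡ 12^2 = 144 ≡ 144 (mod 703)
12^4 ≡ 144^2 = 20736 ≡ 349 (mod 703)
12^8 ≡ 349^2 = 121801 ≡ 182 (mod 703)
12^16 ≡ 182^2 = 33124 ≡ 83 (mod 703)
12^32 ≡ 83^2 = 6889 ≡ 562 (mod 703)
12^64 ≡ 562^2 = 315844 ≡ 197 (mod 703)
12^128 ≡ 197^2 = 38809 ≡ 144 (mod 703)
12^256 ≡ 144^2 = 20736 ≡ 349 (mod 703)
12^512 ≡ 349^2 = 121801 ≡ 182 (mod 703)
702 = 512 + 128 + 32 + 16 + 8 + 4 + 2 in binary powers of 2.
So 12^702 ≡ 182 · 144 · 562 · 83 · 182 · 349 · 144 ≡ 1 (mod 703).
Since the result is 1, base 12 gives no evidence that 703 is composite.

1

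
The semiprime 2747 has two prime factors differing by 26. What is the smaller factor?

41

Since p = q + 26, we have 2747 = q(q + 26), so q² + 26q − 2747 = 0.
Discriminant: 26² + 4·2747 = 676 + 10988 = 11664; √11664 = 108.
q = (−26 + 108)/2 = 41, and p = q + 26 = 67.
Check: 41 · 67 = 2747.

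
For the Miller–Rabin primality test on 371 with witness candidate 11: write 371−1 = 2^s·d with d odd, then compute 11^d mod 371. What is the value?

324

371 − 1 = 370 = 2^1 · 185, so d = 185.
11^1 ≡ 11 (mod 371)
11^2 ≡ 11^2 = 121 ≡ 121 (mod 371)
11^4 ≡ 121^2 = 14641 ≡ 172 (mod 371)
11^8 ≡ 172^2 = 29584 ≡ 275 (mod 371)
11^16 ≡ 275^2 = 75625 ≡ 312 (mod 371)
11^32 ≡ 312^2 = 97344 ≡ 142 (mod 371)
11^64 ≡ 142^2 = 20164 ≡ 130 (mod 371)
11^128 ≡ 130^2 = 16900 ≡ 205 (mod 371)
185 = 128 + 32 + 16 + 8 + 1 in binary powers of 2.
So 11^185 ≡ 205 · 142 · 312 · 275 · 11 ≡ 324 (mod 371).
Squaring chain: 324; never reaches −1, so base 11 is a Miller–Rabin witness that 371 is composite.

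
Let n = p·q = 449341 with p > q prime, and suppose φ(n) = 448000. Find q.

φ(n) = (p−1)(q−1) = n − (p+q) + 1, so p + q = 449341 − 448000 + 1 = 1342.
p and q are the roots of t² − 1342t + 449341 = 0.
Discriminant: 1342² − 4·449341 = 1800964 − 1797364 = 3600; √3600 = 60.
q = (1342 − 60)/2 = 641, p = (1342 + 60)/2 = 701.
Check: 641 · 701 = 449341.

641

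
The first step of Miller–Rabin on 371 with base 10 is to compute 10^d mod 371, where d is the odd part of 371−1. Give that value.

371 − 1 = 370 = 2^1 · 185, so d = 185.
10^1 ≡ 10 (mod 371)
10^2 ≡ 10^2 = 100 ≡ 100 (mod 371)
10^4 ≡ 100^2 = 10000 ≡ 354 (mod 371)
10^8 ≡ 354^2 = 125316 ≡ 289 (mod 371)
10^16 ≡ 289^2 = 83521 ≡ 46 (mod 371)
10^32 ≡ 46^2 = 2116 ≡ 261 (mod 371)
10^64 ≡ 261^2 = 68121 ≡ 228 (mod 371)
10^128 ≡ 228^2 = 51984 ≡ 44 (mod 371)
185 = 128 + 32 + 16 + 8 + 1 in binary powers of 2.
So 10^185 ≡ 44 · 261 · 46 · 289 · 10 ≡ 152 (mod 371).
Squaring chain: 152; never reaches −1, so base 10 is a Miller–Rabin witness that 371 is composite.

152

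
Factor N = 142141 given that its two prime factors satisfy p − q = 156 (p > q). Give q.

Since p = q + 156, we have 142141 = q(q + 156), so q² + 156q − 142141 = 0.
Discriminant: 156² + 4·142141 = 24336 + 568564 = 592900; √592900 = 770.
q = (−156 + 770)/2 = 307, and p = q + 156 = 463.
Check: 307 · 463 = 142141.

307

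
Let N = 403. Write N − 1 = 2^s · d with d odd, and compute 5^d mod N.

403 − 1 = 402 = 2^1 · 201, so d = 201.
5^1 ≡ 5 (mod 403)
5^2 ≡ 5^2 = 25 ≡ 25 (mod 403)
5^4 ≡ 25^2 = 625 ≡ 222 (mod 403)
5^8 ≡ 222^2 = 49284 ≡ 118 (mod 403)
5^16 ≡ 118^2 = 13924 ≡ 222 (mod 403)
5^32 ≡ 222^2 = 49284 ≡ 118 (mod 403)
5^64 ≡ 118^2 = 13924 ≡ 222 (mod 403)
5^128 ≡ 222^2 = 49284 ≡ 118 (mod 403)
201 = 128 + 64 + 8 + 1 in binary powers of 2.
So 5^201 ≡ 118 · 222 · 118 · 5 ≡ 187 (mod 403).
Squaring chain: 187; never reaches −1, so base 5 is a Miller–Rabin witness that 403 is composite.

187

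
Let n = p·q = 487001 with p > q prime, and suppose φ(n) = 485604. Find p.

739

φ(n) = (p−1)(q−1) = n − (p+q) + 1, so p + q = 487001 − 485604 + 1 = 1398.
p and q are the roots of t² − 1398t + 487001 = 0.
Discriminant: 1398² − 4·487001 = 1954404 − 1948004 = 6400; √6400 = 80.
q = (1398 − 80)/2 = 659, p = (1398 + 80)/2 = 739.
Check: 659 · 739 = 487001.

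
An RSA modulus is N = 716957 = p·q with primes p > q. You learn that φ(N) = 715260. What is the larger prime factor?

911

φ(n) = (p−1)(q−1) = n − (p+q) + 1, so p + q = 716957 − 715260 + 1 = 1698.
p and q are the roots of t² − 1698t + 716957 = 0.
Discriminant: 1698² − 4·716957 = 2883204 − 2867828 = 15376; √15376 = 124.
q = (1698 − 124)/2 = 787, p = (1698 + 124)/2 = 911.
Check: 787 · 911 = 716957.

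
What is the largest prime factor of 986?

986 = 2 · 493
493 = 17 · 29
29 is prime.
So 986 = 2 · 17 · 29; the largest prime factor is 29.

29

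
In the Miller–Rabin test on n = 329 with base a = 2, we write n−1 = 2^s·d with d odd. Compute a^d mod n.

25

329 − 1 = 328 = 2^3 · 41, so d = 41.
2^1 ≡ 2 (mod 329)
2^2 ≡ 2^2 = 4 ≡ 4 (mod 329)
2^4 ≡ 4^2 = 16 ≡ 16 (mod 329)
2^8 ≡ 16^2 = 256 ≡ 256 (mod 329)
2^16 ≡ 256^2 = 65536 ≡ 65 (mod 329)
2^32 ≡ 65^2 = 4225 ≡ 277 (mod 329)
41 = 32 + 8 + 1 in binary powers of 2.
So 2^41 ≡ 277 · 256 · 2 ≡ 25 (mod 329).
Squaring chain: 25 → 296 → 102; never reaches −1, so base 2 is a Miller–Rabin witness that 329 is composite.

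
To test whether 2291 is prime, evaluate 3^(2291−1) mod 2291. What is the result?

3^1 ≡ 3 (mod 2291)
3^2 ≡ 3^2 = 9 ≡ 9 (mod 2291)
3^4 ≡ 9^2 = 81 ≡ 81 (mod 2291)
3^8 ≡ 81^2 = 6561 ≡ 1979 (mod 2291)
3^16 ≡ 1979^2 = 3916441 ≡ 1122 (mod 2291)
3^32 ≡ 1122^2 = 1258884 ≡ 1125 (mod 2291)
3^64 ≡ 1125^2 = 1265625 ≡ 993 (mod 2291)
3^128 ≡ 993^2 = 986049 ≡ 919 (mod 2291)
3^256 ≡ 919^2 = 844561 ≡ 1473 (mod 2291)
3^512 ≡ 1473^2 = 2169729 ≡ 152 (mod 2291)
3^1024 ≡ 152^2 = 23104 ≡ 194 (mod 2291)
3^2048 ≡ 194^2 = 37636 ≡ 980 (mod 2291)
2290 = 2048 + 128 + 64 + 32 + 16 + 2 in binary powers of 2.
So 3^2290 ≡ 980 · 919 · 993 · 1125 · 1122 · 9 ≡ 602 (mod 2291).
Since 602 ≠ 1, base 3 is a Fermat witness: 2291 is composite.

602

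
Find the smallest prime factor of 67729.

67729 is odd.
Digit sum 31, not divisible by 3.
Ends in 9: not divisible by 5.
7: 67729 = 7·9675 + 4
11: 67729 = 11·6157 + 2
13: 67729 = 13·5209 + 12
17: 67729 = 17·3984 + 1
19: 67729 = 19·3564 + 13
23: 67729 = 23·2944 + 17
29: 67729 = 29·2335 + 14
31: 67729 = 31·2184 + 25
37: 67729 = 37·1830 + 19
41: 67729 = 41·1651 + 38
43: 67729 = 43·1575 + 4
47: 67729 = 47·1441 + 2
53: 67729 = 53·1277 + 48
59: 67729 = 59·1147 + 56
61: 67729 = 61·1110 + 19
67: 67729 = 67·1010 + 59
71: 67729 = 71·953 + 66
73: 67729 = 73·927 + 58
79: 67729 = 79·857 + 26
83: 67729 = 83·816 + 1
89: 67729 = 89·761

89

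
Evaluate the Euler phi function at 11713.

Factor: 11713 = 13 · 17 · 53.
φ(11713) = (13−1) · (17−1) · (53−1) = 12 · 16 · 52 = 9984.

9984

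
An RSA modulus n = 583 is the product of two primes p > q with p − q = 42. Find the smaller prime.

Since p = q + 42, we have 583 = q(q + 42), so q² + 42q − 583 = 0.
Discriminant: 42² + 4·583 = 1764 + 2332 = 4096; √4096 = 64.
q = (−42 + 64)/2 = 11, and p = q + 42 = 53.
Check: 11 · 53 = 583.

11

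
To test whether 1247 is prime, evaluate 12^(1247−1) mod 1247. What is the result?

12^1 ≡ 12 (mod 1247)
12^2 ≡ 12^2 = 144 ≡ 144 (mod 1247)
12^4 ≡ 144^2 = 20736 ≡ 784 (mod 1247)
12^8 ≡ 784^2 = 614656 ≡ 1132 (mod 1247)
12^16 ≡ 1132^2 = 1281424 ≡ 755 (mod 1247)
12^32 ≡ 755^2 = 570025 ≡ 146 (mod 1247)
12^64 ≡ 146^2 = 21316 ≡ 117 (mod 1247)
12^128 ≡ 117^2 = 13689 ≡ 1219 (mod 1247)
12^256 ≡ 1219^2 = 1485961 ≡ 784 (mod 1247)
12^512 ≡ 784^2 = 614656 ≡ 1132 (mod 1247)
12^1024 ≡ 1132^2 = 1281424 ≡ 755 (mod 1247)
1246 = 1024 + 128 + 64 + 16 + 8 + 4 + 2 in binary powers of 2.
So 12^1246 ≡ 755 · 1219 · 117 · 755 · 1132 · 784 · 144 ≡ 608 (mod 1247).
Since 608 ≠ 1, base 12 is a Fermat witness: 1247 is composite.

608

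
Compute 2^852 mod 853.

2^1 ≡ 2 (mod 853)
2^2 ≡ 2^2 = 4 ≡ 4 (mod 853)
2^4 ≡ 4^2 = 16 ≡ 16 (mod 853)
2^8 ≡ 16^2 = 256 ≡ 256 (mod 853)
2^16 ≡ 256^2 = 65536 ≡ 708 (mod 853)
2^32 ≡ 708^2 = 501264 ≡ 553 (mod 853)
2^64 ≡ 553^2 = 305809 ≡ 435 (mod 853)
2^128 ≡ 435^2 = 189225 ≡ 712 (mod 853)
2^256 ≡ 712^2 = 506944 ≡ 262 (mod 853)
2^512 ≡ 262^2 = 68644 ≡ 404 (mod 853)
852 = 512 + 256 + 64 + 16 + 4 in binary powers of 2.
So 2^852 ≡ 404 · 262 · 435 · 708 · 16 ≡ 1 (mod 853).
Since the result is 1, base 2 gives no evidence that 853 is composite.

1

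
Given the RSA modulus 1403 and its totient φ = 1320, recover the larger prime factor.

61

φ(n) = (p−1)(q−1) = n − (p+q) + 1, so p + q = 1403 − 1320 + 1 = 84.
p and q are the roots of t² − 84t + 1403 = 0.
Discriminant: 84² − 4·1403 = 7056 − 5612 = 1444; √1444 = 38.
q = (84 − 38)/2 = 23, p = (84 + 38)/2 = 61.
Check: 23 · 61 = 1403.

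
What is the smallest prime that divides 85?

85 is odd.
Digit sum 13, not divisible by 3.
Ends in 5: divisible by 5.

5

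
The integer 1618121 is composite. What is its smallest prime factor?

37

1618121 is odd.
Digit sum 20, not divisible by 3.
Ends in 1: not divisible by 5.
7: 1618121 = 7·231160 + 1
11: 1618121 = 11·147101 + 10
13: 1618121 = 13·124470 + 11
17: 1618121 = 17·95183 + 10
19: 1618121 = 19·85164 + 5
23: 1618121 = 23·70353 + 2
29: 1618121 = 29·55797 + 8
31: 1618121 = 31·52197 + 14
37: 1618121 = 37·43733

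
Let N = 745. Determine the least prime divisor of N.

745 is odd.
Digit sum 16, not divisible by 3.
Ends in 5: divisible by 5.

5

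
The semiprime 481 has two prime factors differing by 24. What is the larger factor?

37

Since p = q + 24, we have 481 = q(q + 24), so q² + 24q − 481 = 0.
Discriminant: 24² + 4·481 = 576 + 1924 = 2500; √2500 = 50.
q = (−24 + 50)/2 = 13, and p = q + 24 = 37.
Check: 13 · 37 = 481.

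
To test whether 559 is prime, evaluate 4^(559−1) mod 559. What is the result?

508

4^1 ≡ 4 (mod 559)
4^2 ≡ 4^2 = 16 ≡ 16 (mod 559)
4^4 ≡ 16^2 = 256 ≡ 256 (mod 559)
4^8 ≡ 256^2 = 65536 ≡ 133 (mod 559)
4^16 ≡ 133^2 = 17689 ≡ 360 (mod 559)
4^32 ≡ 360^2 = 129600 ≡ 471 (mod 559)
4^64 ≡ 471^2 = 221841 ≡ 477 (mod 559)
4^128 ≡ 477^2 = 227529 ≡ 16 (mod 559)
4^256 ≡ 16^2 = 256 ≡ 256 (mod 559)
4^512 ≡ 256^2 = 65536 ≡ 133 (mod 559)
558 = 512 + 32 + 8 + 4 + 2 in binary powers of 2.
So 4^558 ≡ 133 · 471 · 133 · 256 · 16 ≡ 508 (mod 559).
Since 508 ≠ 1, base 4 is a Fermat witness: 559 is composite.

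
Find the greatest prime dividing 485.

485 = 5 · 97
97 is prime.
So 485 = 5 · 97; the largest prime factor is 97.

97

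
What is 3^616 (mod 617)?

3^1 ≡ 3 (mod 617)
3^2 ≡ 3^2 = 9 ≡ 9 (mod 617)
3^4 ≡ 9^2 = 81 ≡ 81 (mod 617)
3^8 ≡ 81^2 = 6561 ≡ 391 (mod 617)
3^16 ≡ 391^2 = 152881 ≡ 482 (mod 617)
3^32 ≡ 482^2 = 232324 ≡ 332 (mod 617)
3^64 ≡ 332^2 = 110224 ≡ 398 (mod 617)
3^128 ≡ 398^2 = 158404 ≡ 452 (mod 617)
3^256 ≡ 452^2 = 204304 ≡ 77 (mod 617)
3^512 ≡ 77^2 = 5929 ≡ 376 (mod 617)
616 = 512 + 64 + 32 + 8 in binary powers of 2.
So 3^616 ≡ 376 · 398 · 332 · 391 ≡ 1 (mod 617).
Since the result is 1, base 3 gives no evidence that 617 is composite.

1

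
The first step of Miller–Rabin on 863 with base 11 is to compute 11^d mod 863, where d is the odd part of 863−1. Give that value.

863 − 1 = 862 = 2^1 · 431, so d = 431.
11^1 ≡ 11 (mod 863)
11^2 ≡ 11^2 = 121 ≡ 121 (mod 863)
11^4 ≡ 121^2 = 14641 ≡ 833 (mod 863)
11^8 ≡ 833^2 = 693889 ≡ 37 (mod 863)
11^16 ≡ 37^2 = 1369 ≡ 506 (mod 863)
11^32 ≡ 506^2 = 256036 ≡ 588 (mod 863)
11^64 ≡ 588^2 = 345744 ≡ 544 (mod 863)
11^128 ≡ 544^2 = 295936 ≡ 790 (mod 863)
11^256 ≡ 790^2 = 624100 ≡ 151 (mod 863)
431 = 256 + 128 + 32 + 8 + 4 + 2 + 1 in binary powers of 2.
So 11^431 ≡ 151 · 790 · 588 · 37 · 833 · 121 · 11 ≡ 862 (mod 863).
Since 11^d ≡ 862 (mod 863), base 11 does not prove 863 composite.

862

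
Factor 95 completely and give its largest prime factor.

19

95 = 5 · 19
19 is prime.
So 95 = 5 · 19; the largest prime factor is 19.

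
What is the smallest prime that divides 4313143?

4313143 is odd.
Digit sum 19, not divisible by 3.
Ends in 3: not divisible by 5.
7: 4313143 = 7·616163 + 2
11: 4313143 = 11·392103 + 10
13: 4313143 = 13·331780 + 3
17: 4313143 = 17·253714 + 5
19: 4313143 = 19·227007 + 10
23: 4313143 = 23·187527 + 22
29: 4313143 = 29·148729 + 2
31: 4313143 = 31·139133 + 20
37: 4313143 = 37·116571 + 16
41: 4313143 = 41·105198 + 25
43: 4313143 = 43·100305 + 28
47: 4313143 = 47·91769

47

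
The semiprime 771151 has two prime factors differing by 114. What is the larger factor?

937

Since p = q + 114, we have 771151 = q(q + 114), so q² + 114q − 771151 = 0.
Discriminant: 114² + 4·771151 = 12996 + 3084604 = 3097600; √3097600 = 1760.
q = (−114 + 1760)/2 = 823, and p = q + 114 = 937.
Check: 823 · 937 = 771151.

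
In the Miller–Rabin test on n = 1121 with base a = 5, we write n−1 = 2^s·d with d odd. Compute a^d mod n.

1121 − 1 = 1120 = 2^5 · 35, so d = 35.
5^1 ≡ 5 (mod 1121)
5^2 ≡ 5^2 = 25 ≡ 25 (mod 1121)
5^4 ≡ 25^2 = 625 ≡ 625 (mod 1121)
5^8 ≡ 625^2 = 390625 ≡ 517 (mod 1121)
5^16 ≡ 517^2 = 267289 ≡ 491 (mod 1121)
5^32 ≡ 491^2 = 241081 ≡ 66 (mod 1121)
35 = 32 + 2 + 1 in binary powers of 2.
So 5^35 ≡ 66 · 25 · 5 ≡ 403 (mod 1121).
Squaring chain: 403 → 985 → 560 → 841 → 1051; never reaches −1, so base 5 is a Miller–Rabin witness that 1121 is composite.

403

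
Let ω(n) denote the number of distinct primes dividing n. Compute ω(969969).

969969 = 3 · 323323
323323 = 7 · 46189
46189 = 11 · 4199
4199 = 13 · 323
323 = 17 · 19
969969 = 3 · 7 · 11 · 13 · 17 · 19, which has 6 distinct prime factors.

6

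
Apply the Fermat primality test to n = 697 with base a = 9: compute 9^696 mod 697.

9^1 ≡ 9 (mod 697)
9^2 ≡ 9^2 = 81 ≡ 81 (mod 697)
9^4 ≡ 81^2 = 6561 ≡ 288 (mod 697)
9^8 ≡ 288^2 = 82944 ≡ 1 (mod 697)
9^16 ≡ 1^2 = 1 ≡ 1 (mod 697)
9^32 ≡ 1^2 = 1 ≡ 1 (mod 697)
9^64 ≡ 1^2 = 1 ≡ 1 (mod 697)
9^128 ≡ 1^2 = 1 ≡ 1 (mod 697)
9^256 ≡ 1^2 = 1 ≡ 1 (mod 697)
9^512 ≡ 1^2 = 1 ≡ 1 (mod 697)
696 = 512 + 128 + 32 + 16 + 8 in binary powers of 2.
So 9^696 ≡ 1 · 1 · 1 · 1 · 1 ≡ 1 (mod 697).
Since the result is 1, base 9 gives no evidence that 697 is composite.

1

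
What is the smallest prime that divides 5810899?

5810899 is odd.
Digit sum 40, not divisible by 3.
Ends in 9: not divisible by 5.
7: 5810899 = 7·830128 + 3
11: 5810899 = 11·528263 + 6
13: 5810899 = 13·446992 + 3
17: 5810899 = 17·341817 + 10
19: 5810899 = 19·305836 + 15
23: 5810899 = 23·252647 + 18
29: 5810899 = 29·200375 + 24
31: 5810899 = 31·187448 + 11
37: 5810899 = 37·157051 + 12
41: 5810899 = 41·141729 + 10
43: 5810899 = 43·135137 + 8
47: 5810899 = 47·123636 + 7
53: 5810899 = 53·109639 + 32
59: 5810899 = 59·98489 + 48
61: 5810899 = 61·95260 + 39
67: 5810899 = 67·86729 + 56
71: 5810899 = 71·81843 + 46
73: 5810899 = 73·79601 + 26
79: 5810899 = 79·73555 + 54
83: 5810899 = 83·70010 + 69
89: 5810899 = 89·65291

89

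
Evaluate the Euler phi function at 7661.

Factor: 7661 = 47 · 163.
φ(7661) = (47−1) · (163−1) = 46 · 162 = 7452.

7452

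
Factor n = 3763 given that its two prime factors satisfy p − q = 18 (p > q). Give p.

Since p = q + 18, we have 3763 = q(q + 18), so q² + 18q − 3763 = 0.
Discriminant: 18² + 4·3763 = 324 + 15052 = 15376; √15376 = 124.
q = (−18 + 124)/2 = 53, and p = q + 18 = 71.
Check: 53 · 71 = 3763.

71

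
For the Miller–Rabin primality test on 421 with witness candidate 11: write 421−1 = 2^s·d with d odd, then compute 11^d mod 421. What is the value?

421 − 1 = 420 = 2^2 · 105, so d = 105.
11^1 ≡ 11 (mod 421)
11^2 ≡ 11^2 = 121 ≡ 121 (mod 421)
11^4 ≡ 121^2 = 14641 ≡ 327 (mod 421)
11^8 ≡ 327^2 = 106929 ≡ 416 (mod 421)
11^16 ≡ 416^2 = 173056 ≡ 25 (mod 421)
11^32 ≡ 25^2 = 625 ≡ 204 (mod 421)
11^64 ≡ 204^2 = 41616 ≡ 358 (mod 421)
105 = 64 + 32 + 8 + 1 in binary powers of 2.
So 11^105 ≡ 358 · 204 · 416 · 11 ≡ 1 (mod 421).
Since 11^d ≡ 1 (mod 421), base 11 does not prove 421 composite.

1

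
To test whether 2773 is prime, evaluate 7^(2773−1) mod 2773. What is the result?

1521

7^1 ≡ 7 (mod 2773)
7^2 ≡ 7^2 = 49 ≡ 49 (mod 2773)
7^4 ≡ 49^2 = 2401 ≡ 2401 (mod 2773)
7^8 ≡ 2401^2 = 5764801 ≡ 2507 (mod 2773)
7^16 ≡ 2507^2 = 6285049 ≡ 1431 (mod 2773)
7^32 ≡ 1431^2 = 2047761 ≡ 1287 (mod 2773)
7^64 ≡ 1287^2 = 1656369 ≡ 888 (mod 2773)
7^128 ≡ 888^2 = 788544 ≡ 1012 (mod 2773)
7^256 ≡ 1012^2 = 1024144 ≡ 907 (mod 2773)
7^512 ≡ 907^2 = 822649 ≡ 1841 (mod 2773)
7^1024 ≡ 1841^2 = 3389281 ≡ 675 (mod 2773)
7^2048 ≡ 675^2 = 455625 ≡ 853 (mod 2773)
2772 = 2048 + 512 + 128 + 64 + 16 + 4 in binary powers of 2.
So 7^2772 ≡ 853 · 1841 · 1012 · 888 · 1431 · 2401 ≡ 1521 (mod 2773).
Since 1521 ≠ 1, base 7 is a Fermat witness: 2773 is composite.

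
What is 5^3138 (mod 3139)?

5^1 ≡ 5 (mod 3139)
5^2 ≡ 5^2 = 25 ≡ 25 (mod 3139)
5^4 ≡ 25^2 = 625 ≡ 625 (mod 3139)
5^8 ≡ 625^2 = 390625 ≡ 1389 (mod 3139)
5^16 ≡ 1389^2 = 1929321 ≡ 1975 (mod 3139)
5^32 ≡ 1975^2 = 3900625 ≡ 1987 (mod 3139)
5^64 ≡ 1987^2 = 3948169 ≡ 2446 (mod 3139)
5^128 ≡ 2446^2 = 5982916 ≡ 3121 (mod 3139)
5^256 ≡ 3121^2 = 9740641 ≡ 324 (mod 3139)
5^512 ≡ 324^2 = 104976 ≡ 1389 (mod 3139)
5^1024 ≡ 1389^2 = 1929321 ≡ 1975 (mod 3139)
5^2048 ≡ 1975^2 = 3900625 ≡ 1987 (mod 3139)
3138 = 2048 + 1024 + 64 + 2 in binary powers of 2.
So 5^3138 ≡ 1987 · 1975 · 2446 · 25 ≡ 1311 (mod 3139).
Since 1311 ≠ 1, base 5 is a Fermat witness: 3139 is composite.

1311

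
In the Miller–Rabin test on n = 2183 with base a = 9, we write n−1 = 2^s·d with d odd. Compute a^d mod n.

2183 − 1 = 2182 = 2^1 · 1091, so d = 1091.
9^1 ≡ 9 (mod 2183)
9^2 ≡ 9^2 = 81 ≡ 81 (mod 2183)
9^4 ≡ 81^2 = 6561 ≡ 12 (mod 2183)
9^8 ≡ 12^2 = 144 ≡ 144 (mod 2183)
9^16 ≡ 144^2 = 20736 ≡ 1089 (mod 2183)
9^32 ≡ 1089^2 = 1185921 ≡ 552 (mod 2183)
9^64 ≡ 552^2 = 304704 ≡ 1267 (mod 2183)
9^128 ≡ 1267^2 = 1605289 ≡ 784 (mod 2183)
9^256 ≡ 784^2 = 614656 ≡ 1233 (mod 2183)
9^512 ≡ 1233^2 = 1520289 ≡ 921 (mod 2183)
9^1024 ≡ 921^2 = 848241 ≡ 1237 (mod 2183)
1091 = 1024 + 64 + 2 + 1 in binary powers of 2.
So 9^1091 ≡ 1237 · 1267 · 81 · 9 ≡ 1302 (mod 2183).
Squaring chain: 1302; never reaches −1, so base 9 is a Miller–Rabin witness that 2183 is composite.

1302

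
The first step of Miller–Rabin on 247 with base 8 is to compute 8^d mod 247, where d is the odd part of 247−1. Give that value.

247 − 1 = 246 = 2^1 · 123, so d = 123.
8^1 ≡ 8 (mod 247)
8^2 ≡ 8^2 = 64 ≡ 64 (mod 247)
8^4 ≡ 64^2 = 4096 ≡ 144 (mod 247)
8^8 ≡ 144^2 = 20736 ≡ 235 (mod 247)
8^16 ≡ 235^2 = 55225 ≡ 144 (mod 247)
8^32 ≡ 144^2 = 20736 ≡ 235 (mod 247)
8^64 ≡ 235^2 = 55225 ≡ 144 (mod 247)
123 = 64 + 32 + 16 + 8 + 2 + 1 in binary powers of 2.
So 8^123 ≡ 144 · 235 · 144 · 235 · 64 · 8 ≡ 18 (mod 247).
Squaring chain: 18; never reaches −1, so base 8 is a Miller–Rabin witness that 247 is composite.

18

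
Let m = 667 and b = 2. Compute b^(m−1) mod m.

2^1 ≡ 2 (mod 667)
2^2 ≡ 2^2 = 4 ≡ 4 (mod 667)
2^4 ≡ 4^2 = 16 ≡ 16 (mod 667)
2^8 ≡ 16^2 = 256 ≡ 256 (mod 667)
2^16 ≡ 256^2 = 65536 ≡ 170 (mod 667)
2^32 ≡ 170^2 = 28900 ≡ 219 (mod 667)
2^64 ≡ 219^2 = 47961 ≡ 604 (mod 667)
2^128 ≡ 604^2 = 364816 ≡ 634 (mod 667)
2^256 ≡ 634^2 = 401956 ≡ 422 (mod 667)
2^512 ≡ 422^2 = 178084 ≡ 662 (mod 667)
666 = 512 + 128 + 16 + 8 + 2 in binary powers of 2.
So 2^666 ≡ 662 · 634 · 170 · 256 · 4 ≡ 179 (mod 667).
Since 179 ≠ 1, base 2 is a Fermat witness: 667 is composite.

179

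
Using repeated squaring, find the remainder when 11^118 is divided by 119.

25

11^1 ≡ 11 (mod 119)
11^2 ≡ 11^2 = 121 ≡ 2 (mod 119)
11^4 ≡ 2^2 = 4 ≡ 4 (mod 119)
11^8 ≡ 4^2 = 16 ≡ 16 (mod 119)
11^16 ≡ 16^2 = 256 ≡ 18 (mod 119)
11^32 ≡ 18^2 = 324 ≡ 86 (mod 119)
11^64 ≡ 86^2 = 7396 ≡ 18 (mod 119)
118 = 64 + 32 + 16 + 4 + 2 in binary powers of 2.
So 11^118 ≡ 18 · 86 · 18 · 4 · 2 ≡ 25 (mod 119).
Since 25 ≠ 1, base 11 is a Fermat witness: 119 is composite.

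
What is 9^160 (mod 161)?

72

9^1 ≡ 9 (mod 161)
9^2 ≡ 9^2 = 81 ≡ 81 (mod 161)
9^4 ≡ 81^2 = 6561 ≡ 121 (mod 161)
9^8 ≡ 121^2 = 14641 ≡ 151 (mod 161)
9^16 ≡ 151^2 = 22801 ≡ 100 (mod 161)
9^32 ≡ 100^2 = 10000 ≡ 18 (mod 161)
9^64 ≡ 18^2 = 324 ≡ 2 (mod 161)
9^128 ≡ 2^2 = 4 ≡ 4 (mod 161)
160 = 128 + 32 in binary powers of 2.
So 9^160 ≡ 4 · 18 ≡ 72 (mod 161).
Since 72 ≠ 1, base 9 is a Fermat witness: 161 is composite.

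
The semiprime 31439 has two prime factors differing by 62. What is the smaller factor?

Since p = q + 62, we have 31439 = q(q + 62), so q² + 62q − 31439 = 0.
Discriminant: 62² + 4·31439 = 3844 + 125756 = 129600; √129600 = 360.
q = (−62 + 360)/2 = 149, and p = q + 62 = 211.
Check: 149 · 211 = 31439.

149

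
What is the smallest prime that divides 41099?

41099 is odd.
Digit sum 23, not divisible by 3.
Ends in 9: not divisible by 5.
7: 41099 = 7·5871 + 2
11: 41099 = 11·3736 + 3
13: 41099 = 13·3161 + 6
17: 41099 = 17·2417 + 10
19: 41099 = 19·2163 + 2
23: 41099 = 23·1786 + 21
29: 41099 = 29·1417 + 6
31: 41099 = 31·1325 + 24
37: 41099 = 37·1110 + 29
41: 41099 = 41·1002 + 17
43: 41099 = 43·955 + 34
47: 41099 = 47·874 + 21
53: 41099 = 53·775 + 24
59: 41099 = 59·696 + 35
61: 41099 = 61·673 + 46
67: 41099 = 67·613 + 28
71: 41099 = 71·578 + 61
73: 41099 = 73·563

73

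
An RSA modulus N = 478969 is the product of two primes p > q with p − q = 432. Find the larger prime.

Since p = q + 432, we have 478969 = q(q + 432), so q² + 432q − 478969 = 0.
Discriminant: 432² + 4·478969 = 186624 + 1915876 = 2102500; √2102500 = 1450.
q = (−432 + 1450)/2 = 509, and p = q + 432 = 941.
Check: 509 · 941 = 478969.

941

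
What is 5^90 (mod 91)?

64

5^1 ≡ 5 (mod 91)
5^2 ≡ 5^2 = 25 ≡ 25 (mod 91)
5^4 ≡ 25^2 = 625 ≡ 79 (mod 91)
5^8 ≡ 79^2 = 6241 ≡ 53 (mod 91)
5^16 ≡ 53^2 = 2809 ≡ 79 (mod 91)
5^32 ≡ 79^2 = 6241 ≡ 53 (mod 91)
5^64 ≡ 53^2 = 2809 ≡ 79 (mod 91)
90 = 64 + 16 + 8 + 2 in binary powers of 2.
So 5^90 ≡ 79 · 79 · 53 · 25 ≡ 64 (mod 91).
Since 64 ≠ 1, base 5 is a Fermat witness: 91 is composite.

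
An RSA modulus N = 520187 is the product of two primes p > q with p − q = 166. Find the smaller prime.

Since p = q + 166, we have 520187 = q(q + 166), so q² + 166q − 520187 = 0.
Discriminant: 166² + 4·520187 = 27556 + 2080748 = 2108304; √2108304 = 1452.
q = (−166 + 1452)/2 = 643, and p = q + 166 = 809.
Check: 643 · 809 = 520187.

643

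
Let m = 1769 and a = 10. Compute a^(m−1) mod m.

1184

10^1 ≡ 10 (mod 1769)
10^2 ≡ 10^2 = 100 ≡ 100 (mod 1769)
10^4 ≡ 100^2 = 10000 ≡ 1155 (mod 1769)
10^8 ≡ 1155^2 = 1334025 ≡ 199 (mod 1769)
10^16 ≡ 199^2 = 39601 ≡ 683 (mod 1769)
10^32 ≡ 683^2 = 466489 ≡ 1242 (mod 1769)
10^64 ≡ 1242^2 = 1542564 ≡ 1765 (mod 1769)
10^128 ≡ 1765^2 = 3115225 ≡ 16 (mod 1769)
10^256 ≡ 16^2 = 256 ≡ 256 (mod 1769)
10^512 ≡ 256^2 = 65536 ≡ 83 (mod 1769)
10^1024 ≡ 83^2 = 6889 ≡ 1582 (mod 1769)
1768 = 1024 + 512 + 128 + 64 + 32 + 8 in binary powers of 2.
So 10^1768 ≡ 1582 · 83 · 16 · 1765 · 1242 · 199 ≡ 1184 (mod 1769).
Since 1184 ≠ 1, base 10 is a Fermat witness: 1769 is composite.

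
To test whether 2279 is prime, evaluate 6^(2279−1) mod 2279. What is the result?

49

6^1 ≡ 6 (mod 2279)
6^2 ≡ 6^2 = 36 ≡ 36 (mod 2279)
6^4 ≡ 36^2 = 1296 ≡ 1296 (mod 2279)
6^8 ≡ 1296^2 = 1679616 ≡ 2272 (mod 2279)
6^16 ≡ 2272^2 = 5161984 ≡ 49 (mod 2279)
6^32 ≡ 49^2 = 2401 ≡ 122 (mod 2279)
6^64 ≡ 122^2 = 14884 ≡ 1210 (mod 2279)
6^128 ≡ 1210^2 = 1464100 ≡ 982 (mod 2279)
6^256 ≡ 982^2 = 964324 ≡ 307 (mod 2279)
6^512 ≡ 307^2 = 94249 ≡ 810 (mod 2279)
6^1024 ≡ 810^2 = 656100 ≡ 2027 (mod 2279)
6^2048 ≡ 2027^2 = 4108729 ≡ 1971 (mod 2279)
2278 = 2048 + 128 + 64 + 32 + 4 + 2 in binary powers of 2.
So 6^2278 ≡ 1971 · 982 · 1210 · 122 · 1296 · 36 ≡ 49 (mod 2279).
Since 49 ≠ 1, base 6 is a Fermat witness: 2279 is composite.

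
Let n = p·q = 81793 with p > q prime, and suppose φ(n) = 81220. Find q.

263

φ(n) = (p−1)(q−1) = n − (p+q) + 1, so p + q = 81793 − 81220 + 1 = 574.
p and q are the roots of t² − 574t + 81793 = 0.
Discriminant: 574² − 4·81793 = 329476 − 327172 = 2304; √2304 = 48.
q = (574 − 48)/2 = 263, p = (574 + 48)/2 = 311.
Check: 263 · 311 = 81793.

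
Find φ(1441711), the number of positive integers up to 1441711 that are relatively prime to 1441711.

Factor: 1441711 = 89 · 97 · 167.
φ(1441711) = (89−1) · (97−1) · (167−1) = 88 · 96 · 166 = 1402368.

1402368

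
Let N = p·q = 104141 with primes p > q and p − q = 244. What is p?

Since p = q + 244, we have 104141 = q(q + 244), so q² + 244q − 104141 = 0.
Discriminant: 244² + 4·104141 = 59536 + 416564 = 476100; √476100 = 690.
q = (−244 + 690)/2 = 223, and p = q + 244 = 467.
Check: 223 · 467 = 104141.

467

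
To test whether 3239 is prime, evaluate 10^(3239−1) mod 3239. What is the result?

3091

10^1 ≡ 10 (mod 3239)
10^2 ≡ 10^2 = 100 ≡ 100 (mod 3239)
10^4 ≡ 100^2 = 10000 ≡ 283 (mod 3239)
10^8 ≡ 283^2 = 80089 ≡ 2353 (mod 3239)
10^16 ≡ 2353^2 = 5536609 ≡ 1158 (mod 3239)
10^32 ≡ 1158^2 = 1340964 ≡ 18 (mod 3239)
10^64 ≡ 18^2 = 324 ≡ 324 (mod 3239)
10^128 ≡ 324^2 = 104976 ≡ 1328 (mod 3239)
10^256 ≡ 1328^2 = 1763584 ≡ 1568 (mod 3239)
10^512 ≡ 1568^2 = 2458624 ≡ 223 (mod 3239)
10^1024 ≡ 223^2 = 49729 ≡ 1144 (mod 3239)
10^2048 ≡ 1144^2 = 1308736 ≡ 180 (mod 3239)
3238 = 2048 + 1024 + 128 + 32 + 4 + 2 in binary powers of 2.
So 10^3238 ≡ 180 · 1144 · 1328 · 18 · 283 · 100 ≡ 3091 (mod 3239).
Since 3091 ≠ 1, base 10 is a Fermat witness: 3239 is composite.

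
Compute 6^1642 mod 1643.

1296

6^1 ≡ 6 (mod 1643)
6^2 ≡ 6^2 = 36 ≡ 36 (mod 1643)
6^4 ≡ 36^2 = 1296 ≡ 1296 (mod 1643)
6^8 ≡ 1296^2 = 1679616 ≡ 470 (mod 1643)
6^16 ≡ 470^2 = 220900 ≡ 738 (mod 1643)
6^32 ≡ 738^2 = 544644 ≡ 811 (mod 1643)
6^64 ≡ 811^2 = 657721 ≡ 521 (mod 1643)
6^128 ≡ 521^2 = 271441 ≡ 346 (mod 1643)
6^256 ≡ 346^2 = 119716 ≡ 1420 (mod 1643)
6^512 ≡ 1420^2 = 2016400 ≡ 439 (mod 1643)
6^1024 ≡ 439^2 = 192721 ≡ 490 (mod 1643)
1642 = 1024 + 512 + 64 + 32 + 8 + 2 in binary powers of 2.
So 6^1642 ≡ 490 · 439 · 521 · 811 · 470 · 36 ≡ 1296 (mod 1643).
Since 1296 ≠ 1, base 6 is a Fermat witness: 1643 is composite.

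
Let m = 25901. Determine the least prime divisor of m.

25901 is odd.
Digit sum 17, not divisible by 3.
Ends in 1: not divisible by 5.
7: 25901 = 7·3700 + 1
11: 25901 = 11·2354 + 7
13: 25901 = 13·1992 + 5
17: 25901 = 17·1523 + 10
19: 25901 = 19·1363 + 4
23: 25901 = 23·1126 + 3
29: 25901 = 29·893 + 4
31: 25901 = 31·835 + 16
37: 25901 = 37·700 + 1
41: 25901 = 41·631 + 30
43: 25901 = 43·602 + 15
47: 25901 = 47·551 + 4
53: 25901 = 53·488 + 37
59: 25901 = 59·439

59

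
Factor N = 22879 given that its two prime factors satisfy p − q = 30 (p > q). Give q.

Since p = q + 30, we have 22879 = q(q + 30), so q² + 30q − 22879 = 0.
Discriminant: 30² + 4·22879 = 900 + 91516 = 92416; √92416 = 304.
q = (−30 + 304)/2 = 137, and p = q + 30 = 167.
Check: 137 · 167 = 22879.

137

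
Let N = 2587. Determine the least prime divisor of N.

2587 is odd.
Digit sum 22, not divisible by 3.
Ends in 7: not divisible by 5.
7: 2587 = 7·369 + 4
11: 2587 = 11·235 + 2
13: 2587 = 13·199

13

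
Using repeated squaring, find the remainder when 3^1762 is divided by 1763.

583

3^1 ≡ 3 (mod 1763)
3^2 ≡ 3^2 = 9 ≡ 9 (mod 1763)
3^4 ≡ 9^2 = 81 ≡ 81 (mod 1763)
3^8 ≡ 81^2 = 6561 ≡ 1272 (mod 1763)
3^16 ≡ 1272^2 = 1617984 ≡ 1313 (mod 1763)
3^32 ≡ 1313^2 = 1723969 ≡ 1518 (mod 1763)
3^64 ≡ 1518^2 = 2304324 ≡ 83 (mod 1763)
3^128 ≡ 83^2 = 6889 ≡ 1600 (mod 1763)
3^256 ≡ 1600^2 = 2560000 ≡ 124 (mod 1763)
3^512 ≡ 124^2 = 15376 ≡ 1272 (mod 1763)
3^1024 ≡ 1272^2 = 1617984 ≡ 1313 (mod 1763)
1762 = 1024 + 512 + 128 + 64 + 32 + 2 in binary powers of 2.
So 3^1762 ≡ 1313 · 1272 · 1600 · 83 · 1518 · 9 ≡ 583 (mod 1763).
Since 583 ≠ 1, base 3 is a Fermat witness: 1763 is composite.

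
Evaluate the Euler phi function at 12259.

Factor: 12259 = 13 · 23 · 41.
φ(12259) = (13−1) · (23−1) · (41−1) = 12 · 22 · 40 = 10560.

10560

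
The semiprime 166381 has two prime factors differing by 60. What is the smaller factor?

379

Since p = q + 60, we have 166381 = q(q + 60), so q² + 60q − 166381 = 0.
Discriminant: 60² + 4·166381 = 3600 + 665524 = 669124; √669124 = 818.
q = (−60 + 818)/2 = 379, and p = q + 60 = 439.
Check: 379 · 439 = 166381.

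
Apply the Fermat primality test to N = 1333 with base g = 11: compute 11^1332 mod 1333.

11^1 ≡ 11 (mod 1333)
11^2 ≡ 11^2 = 121 ≡ 121 (mod 1333)
11^4 ≡ 121^2 = 14641 ≡ 1311 (mod 1333)
11^8 ≡ 1311^2 = 1718721 ≡ 484 (mod 1333)
11^16 ≡ 484^2 = 234256 ≡ 981 (mod 1333)
11^32 ≡ 981^2 = 962361 ≡ 1268 (mod 1333)
11^64 ≡ 1268^2 = 1607824 ≡ 226 (mod 1333)
11^128 ≡ 226^2 = 51076 ≡ 422 (mod 1333)
11^256 ≡ 422^2 = 178084 ≡ 795 (mod 1333)
11^512 ≡ 795^2 = 632025 ≡ 183 (mod 1333)
11^1024 ≡ 183^2 = 33489 ≡ 164 (mod 1333)
1332 = 1024 + 256 + 32 + 16 + 4 in binary powers of 2.
So 11^1332 ≡ 164 · 795 · 1268 · 981 · 1311 ≡ 78 (mod 1333).
Since 78 ≠ 1, base 11 is a Fermat witness: 1333 is composite.

78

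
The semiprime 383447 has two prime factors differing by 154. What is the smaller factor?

547

Since p = q + 154, we have 383447 = q(q + 154), so q² + 154q − 383447 = 0.
Discriminant: 154² + 4·383447 = 23716 + 1533788 = 1557504; √1557504 = 1248.
q = (−154 + 1248)/2 = 547, and p = q + 154 = 701.
Check: 547 · 701 = 383447.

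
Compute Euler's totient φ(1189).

1120

Factor: 1189 = 29 · 41.
φ(1189) = (29−1) · (41−1) = 28 · 40 = 1120.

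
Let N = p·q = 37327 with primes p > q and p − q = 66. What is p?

229

Since p = q + 66, we have 37327 = q(q + 66), so q² + 66q − 37327 = 0.
Discriminant: 66² + 4·37327 = 4356 + 149308 = 153664; √153664 = 392.
q = (−66 + 392)/2 = 163, and p = q + 66 = 229.
Check: 163 · 229 = 37327.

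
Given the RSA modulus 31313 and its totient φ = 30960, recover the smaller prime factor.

173

φ(n) = (p−1)(q−1) = n − (p+q) + 1, so p + q = 31313 − 30960 + 1 = 354.
p and q are the roots of t² − 354t + 31313 = 0.
Discriminant: 354² − 4·31313 = 125316 − 125252 = 64; √64 = 8.
q = (354 − 8)/2 = 173, p = (354 + 8)/2 = 181.
Check: 173 · 181 = 31313.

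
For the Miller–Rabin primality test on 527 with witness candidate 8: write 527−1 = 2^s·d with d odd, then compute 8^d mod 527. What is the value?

527 − 1 = 526 = 2^1 · 263, so d = 263.
8^1 ≡ 8 (mod 527)
8^2 ≡ 8^2 = 64 ≡ 64 (mod 527)
8^4 ≡ 64^2 = 4096 ≡ 407 (mod 527)
8^8 ≡ 407^2 = 165649 ≡ 171 (mod 527)
8^16 ≡ 171^2 = 29241 ≡ 256 (mod 527)
8^32 ≡ 256^2 = 65536 ≡ 188 (mod 527)
8^64 ≡ 188^2 = 35344 ≡ 35 (mod 527)
8^128 ≡ 35^2 = 1225 ≡ 171 (mod 527)
8^256 ≡ 171^2 = 29241 ≡ 256 (mod 527)
263 = 256 + 4 + 2 + 1 in binary powers of 2.
So 8^263 ≡ 256 · 407 · 64 · 8 ≡ 202 (mod 527).
Squaring chain: 202; never reaches −1, so base 8 is a Miller–Rabin witness that 527 is composite.

202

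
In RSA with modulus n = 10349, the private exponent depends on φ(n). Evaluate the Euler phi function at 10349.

10140

Factor: 10349 = 79 · 131.
φ(10349) = (79−1) · (131−1) = 78 · 130 = 10140.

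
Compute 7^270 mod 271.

7^1 ≡ 7 (mod 271)
7^2 ≡ 7^2 = 49 ≡ 49 (mod 271)
7^4 ≡ 49^2 = 2401 ≡ 233 (mod 271)
7^8 ≡ 233^2 = 54289 ≡ 89 (mod 271)
7^16 ≡ 89^2 = 7921 ≡ 62 (mod 271)
7^32 ≡ 62^2 = 3844 ≡ 50 (mod 271)
7^64 ≡ 50^2 = 2500 ≡ 61 (mod 271)
7^128 ≡ 61^2 = 3721 ≡ 198 (mod 271)
7^256 ≡ 198^2 = 39204 ≡ 180 (mod 271)
270 = 256 + 8 + 4 + 2 in binary powers of 2.
So 7^270 ≡ 180 · 89 · 233 · 49 ≡ 1 (mod 271).
Since the result is 1, base 7 gives no evidence that 271 is composite.

1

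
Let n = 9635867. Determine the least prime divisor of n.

9635867 is odd.
Digit sum 44, not divisible by 3.
Ends in 7: not divisible by 5.
7: 9635867 = 7·1376552 + 3
11: 9635867 = 11·875987 + 10
13: 9635867 = 13·741220 + 7
17: 9635867 = 17·566815 + 12
19: 9635867 = 19·507150 + 17
23: 9635867 = 23·418950 + 17
29: 9635867 = 29·332271 + 8
31: 9635867 = 31·310834 + 13
37: 9635867 = 37·260428 + 31
41: 9635867 = 41·235021 + 6
43: 9635867 = 43·224089 + 40
47: 9635867 = 47·205018 + 21
53: 9635867 = 53·181808 + 43
59: 9635867 = 59·163319 + 46
61: 9635867 = 61·157965 + 2
67: 9635867 = 67·143818 + 61
71: 9635867 = 71·135716 + 31
73: 9635867 = 73·131998 + 13
79: 9635867 = 79·121973

79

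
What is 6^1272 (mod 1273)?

6^1 ≡ 6 (mod 1273)
6^2 ≡ 6^2 = 36 ≡ 36 (mod 1273)
6^4 ≡ 36^2 = 1296 ≡ 23 (mod 1273)
6^8 ≡ 23^2 = 529 ≡ 529 (mod 1273)
6^16 ≡ 529^2 = 279841 ≡ 1054 (mod 1273)
6^32 ≡ 1054^2 = 1110916 ≡ 860 (mod 1273)
6^64 ≡ 860^2 = 739600 ≡ 1260 (mod 1273)
6^128 ≡ 1260^2 = 1587600 ≡ 169 (mod 1273)
6^256 ≡ 169^2 = 28561 ≡ 555 (mod 1273)
6^512 ≡ 555^2 = 308025 ≡ 1232 (mod 1273)
6^1024 ≡ 1232^2 = 1517824 ≡ 408 (mod 1273)
1272 = 1024 + 128 + 64 + 32 + 16 + 8 in binary powers of 2.
So 6^1272 ≡ 408 · 169 · 1260 · 860 · 1054 · 529 ≡ 558 (mod 1273).
Since 558 ≠ 1, base 6 is a Fermat witness: 1273 is composite.

558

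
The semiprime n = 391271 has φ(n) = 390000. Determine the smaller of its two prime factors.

521

φ(n) = (p−1)(q−1) = n − (p+q) + 1, so p + q = 391271 − 390000 + 1 = 1272.
p and q are the roots of t² − 1272t + 391271 = 0.
Discriminant: 1272² − 4·391271 = 1617984 − 1565084 = 52900; √52900 = 230.
q = (1272 − 230)/2 = 521, p = (1272 + 230)/2 = 751.
Check: 521 · 751 = 391271.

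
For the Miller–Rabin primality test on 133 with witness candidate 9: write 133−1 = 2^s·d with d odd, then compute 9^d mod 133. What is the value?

106

133 − 1 = 132 = 2^2 · 33, so d = 33.
9^1 ≡ 9 (mod 133)
9^2 ≡ 9^2 = 81 ≡ 81 (mod 133)
9^4 ≡ 81^2 = 6561 ≡ 44 (mod 133)
9^8 ≡ 44^2 = 1936 ≡ 74 (mod 133)
9^16 ≡ 74^2 = 5476 ≡ 23 (mod 133)
9^32 ≡ 23^2 = 529 ≡ 130 (mod 133)
33 = 32 + 1 in binary powers of 2.
So 9^33 ≡ 130 · 9 ≡ 106 (mod 133).
Squaring chain: 106 → 64; never reaches −1, so base 9 is a Miller–Rabin witness that 133 is composite.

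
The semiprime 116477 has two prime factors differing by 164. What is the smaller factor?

Since p = q + 164, we have 116477 = q(q + 164), so q² + 164q − 116477 = 0.
Discriminant: 164² + 4·116477 = 26896 + 465908 = 492804; √492804 = 702.
q = (−164 + 702)/2 = 269, and p = q + 164 = 433.
Check: 269 · 433 = 116477.

269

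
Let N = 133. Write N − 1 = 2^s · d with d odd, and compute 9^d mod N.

133 − 1 = 132 = 2^2 · 33, so d = 33.
9^1 ≡ 9 (mod 133)
9^2 ≡ 9^2 = 81 ≡ 81 (mod 133)
9^4 ≡ 81^2 = 6561 ≡ 44 (mod 133)
9^8 ≡ 44^2 = 1936 ≡ 74 (mod 133)
9^16 ≡ 74^2 = 5476 ≡ 23 (mod 133)
9^32 ≡ 23^2 = 529 ≡ 130 (mod 133)
33 = 32 + 1 in binary powers of 2.
So 9^33 ≡ 130 · 9 ≡ 106 (mod 133).
Squaring chain: 106 → 64; never reaches −1, so base 9 is a Miller–Rabin witness that 133 is composite.

106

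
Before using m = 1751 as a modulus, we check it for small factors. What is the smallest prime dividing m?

17

1751 is odd.
Digit sum 14, not divisible by 3.
Ends in 1: not divisible by 5.
7: 1751 = 7·250 + 1
11: 1751 = 11·159 + 2
13: 1751 = 13·134 + 9
17: 1751 = 17·103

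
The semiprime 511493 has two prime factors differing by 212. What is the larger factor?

Since p = q + 212, we have 511493 = q(q + 212), so q² + 212q − 511493 = 0.
Discriminant: 212² + 4·511493 = 44944 + 2045972 = 2090916; √2090916 = 1446.
q = (−212 + 1446)/2 = 617, and p = q + 212 = 829.
Check: 617 · 829 = 511493.

829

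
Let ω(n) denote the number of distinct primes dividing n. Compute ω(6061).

6061 = 11 · 551
551 = 19 · 29
6061 = 11 · 19 · 29, which has 3 distinct prime factors.

3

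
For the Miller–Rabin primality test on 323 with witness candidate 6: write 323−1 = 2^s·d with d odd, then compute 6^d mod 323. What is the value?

323 − 1 = 322 = 2^1 · 161, so d = 161.
6^1 ≡ 6 (mod 323)
6^2 ≡ 6^2 = 36 ≡ 36 (mod 323)
6^4 ≡ 36^2 = 1296 ≡ 4 (mod 323)
6^8 ≡ 4^2 = 16 ≡ 16 (mod 323)
6^16 ≡ 16^2 = 256 ≡ 256 (mod 323)
6^32 ≡ 256^2 = 65536 ≡ 290 (mod 323)
6^64 ≡ 290^2 = 84100 ≡ 120 (mod 323)
6^128 ≡ 120^2 = 14400 ≡ 188 (mod 323)
161 = 128 + 32 + 1 in binary powers of 2.
So 6^161 ≡ 188 · 290 · 6 ≡ 244 (mod 323).
Squaring chain: 244; never reaches −1, so base 6 is a Miller–Rabin witness that 323 is composite.

244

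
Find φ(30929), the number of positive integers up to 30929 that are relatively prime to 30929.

Factor: 30929 = 157 · 197.
φ(30929) = (157−1) · (197−1) = 156 · 196 = 30576.

30576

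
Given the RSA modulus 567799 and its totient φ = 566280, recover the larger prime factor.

φ(n) = (p−1)(q−1) = n − (p+q) + 1, so p + q = 567799 − 566280 + 1 = 1520.
p and q are the roots of t² − 1520t + 567799 = 0.
Discriminant: 1520² − 4·567799 = 2310400 − 2271196 = 39204; √39204 = 198.
q = (1520 − 198)/2 = 661, p = (1520 + 198)/2 = 859.
Check: 661 · 859 = 567799.

859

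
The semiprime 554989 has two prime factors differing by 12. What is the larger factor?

Since p = q + 12, we have 554989 = q(q + 12), so q² + 12q − 554989 = 0.
Discriminant: 12² + 4·554989 = 144 + 2219956 = 2220100; √2220100 = 1490.
q = (−12 + 1490)/2 = 739, and p = q + 12 = 751.
Check: 739 · 751 = 554989.

751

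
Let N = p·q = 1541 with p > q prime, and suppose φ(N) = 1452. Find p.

67

φ(n) = (p−1)(q−1) = n − (p+q) + 1, so p + q = 1541 − 1452 + 1 = 90.
p and q are the roots of t² − 90t + 1541 = 0.
Discriminant: 90² − 4·1541 = 8100 − 6164 = 1936; √1936 = 44.
q = (90 − 44)/2 = 23, p = (90 + 44)/2 = 67.
Check: 23 · 67 = 1541.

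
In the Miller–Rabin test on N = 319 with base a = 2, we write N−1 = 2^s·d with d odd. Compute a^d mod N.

319 − 1 = 318 = 2^1 · 159, so d = 159.
2^1 ≡ 2 (mod 319)
2^2 ≡ 2^2 = 4 ≡ 4 (mod 319)
2^4 ≡ 4^2 = 16 ≡ 16 (mod 319)
2^8 ≡ 16^2 = 256 ≡ 256 (mod 319)
2^16 ≡ 256^2 = 65536 ≡ 141 (mod 319)
2^32 ≡ 141^2 = 19881 ≡ 103 (mod 319)
2^64 ≡ 103^2 = 10609 ≡ 82 (mod 319)
2^128 ≡ 82^2 = 6724 ≡ 25 (mod 319)
159 = 128 + 16 + 8 + 4 + 2 + 1 in binary powers of 2.
So 2^159 ≡ 25 · 141 · 256 · 16 · 4 · 2 ≡ 171 (mod 319).
Squaring chain: 171; never reaches −1, so base 2 is a Miller–Rabin witness that 319 is composite.

171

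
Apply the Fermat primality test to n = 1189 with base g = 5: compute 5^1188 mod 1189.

5^1 ≡ 5 (mod 1189)
5^2 ≡ 5^2 = 25 ≡ 25 (mod 1189)
5^4 ≡ 25^2 = 625 ≡ 625 (mod 1189)
5^8 ≡ 625^2 = 390625 ≡ 633 (mod 1189)
5^16 ≡ 633^2 = 400689 ≡ 1185 (mod 1189)
5^32 ≡ 1185^2 = 1404225 ≡ 16 (mod 1189)
5^64 ≡ 16^2 = 256 ≡ 256 (mod 1189)
5^128 ≡ 256^2 = 65536 ≡ 141 (mod 1189)
5^256 ≡ 141^2 = 19881 ≡ 857 (mod 1189)
5^512 ≡ 857^2 = 734449 ≡ 836 (mod 1189)
5^1024 ≡ 836^2 = 698896 ≡ 953 (mod 1189)
1188 = 1024 + 128 + 32 + 4 in binary powers of 2.
So 5^1188 ≡ 953 · 141 · 16 · 625 ≡ 674 (mod 1189).
Since 674 ≠ 1, base 5 is a Fermat witness: 1189 is composite.

674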